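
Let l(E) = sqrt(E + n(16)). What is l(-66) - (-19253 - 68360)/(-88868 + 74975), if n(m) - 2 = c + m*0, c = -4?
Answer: -87613/13893 + 2*I*sqrt(17) ≈ -6.3063 + 8.2462*I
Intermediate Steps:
n(m) = -2 (n(m) = 2 + (-4 + m*0) = 2 + (-4 + 0) = 2 - 4 = -2)
l(E) = sqrt(-2 + E) (l(E) = sqrt(E - 2) = sqrt(-2 + E))
l(-66) - (-19253 - 68360)/(-88868 + 74975) = sqrt(-2 - 66) - (-19253 - 68360)/(-88868 + 74975) = sqrt(-68) - (-87613)/(-13893) = 2*I*sqrt(17) - (-87613)*(-1)/13893 = 2*I*sqrt(17) - 1*87613/13893 = 2*I*sqrt(17) - 87613/13893 = -87613/13893 + 2*I*sqrt(17)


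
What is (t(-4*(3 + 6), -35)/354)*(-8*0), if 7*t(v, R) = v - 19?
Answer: 0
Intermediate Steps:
t(v, R) = -19/7 + v/7 (t(v, R) = (v - 19)/7 = (-19 + v)/7 = -19/7 + v/7)
(t(-4*(3 + 6), -35)/354)*(-8*0) = ((-19/7 + (-4*(3 + 6))/7)/354)*(-8*0) = ((-19/7 + (-4*9)/7)*(1/354))*0 = ((-19/7 + (⅐)*(-36))*(1/354))*0 = ((-19/7 - 36/7)*(1/354))*0 = -55/7*1/354*0 = -55/2478*0 = 0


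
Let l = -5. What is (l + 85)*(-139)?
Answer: -11120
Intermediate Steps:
(l + 85)*(-139) = (-5 + 85)*(-139) = 80*(-139) = -11120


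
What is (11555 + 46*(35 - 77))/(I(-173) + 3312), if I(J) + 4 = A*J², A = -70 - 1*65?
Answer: -9623/4037107 ≈ -0.0023836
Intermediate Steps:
A = -135 (A = -70 - 65 = -135)
I(J) = -4 - 135*J²
(11555 + 46*(35 - 77))/(I(-173) + 3312) = (11555 + 46*(35 - 77))/((-4 - 135*(-173)²) + 3312) = (11555 + 46*(-42))/((-4 - 135*29929) + 3312) = (11555 - 1932)/((-4 - 4040415) + 3312) = 9623/(-4040419 + 3312) = 9623/(-4037107) = 9623*(-1/4037107) = -9623/4037107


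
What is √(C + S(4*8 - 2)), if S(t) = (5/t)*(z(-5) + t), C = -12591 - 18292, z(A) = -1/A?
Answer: I*√27790170/30 ≈ 175.72*I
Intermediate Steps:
C = -30883
S(t) = 5*(⅕ + t)/t (S(t) = (5/t)*(-1/(-5) + t) = (5/t)*(-1*(-⅕) + t) = (5/t)*(⅕ + t) = 5*(⅕ + t)/t)
√(C + S(4*8 - 2)) = √(-30883 + (5 + 1/(4*8 - 2))) = √(-30883 + (5 + 1/(32 - 2))) = √(-30883 + (5 + 1/30)) = √(-30883 + 151/30) = √(-926339/30) = I*√27790170/30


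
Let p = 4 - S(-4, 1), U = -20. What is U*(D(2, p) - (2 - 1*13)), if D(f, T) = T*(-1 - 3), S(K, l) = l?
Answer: 20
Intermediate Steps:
p = 3 (p = 4 - 1*1 = 4 - 1 = 3)
D(f, T) = -4*T (D(f, T) = T*(-4) = -4*T)
U*(D(2, p) - (2 - 1*13)) = -20*(-4*3 - (2 - 1*13)) = -20*(-12 - (2 - 13)) = -20*(-12 - 1*(-11)) = -20*(-12 + 11) = -20*(-1) = 20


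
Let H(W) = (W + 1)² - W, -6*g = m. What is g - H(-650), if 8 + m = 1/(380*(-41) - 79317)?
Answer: -80064535635/189794 ≈ -4.2185e+5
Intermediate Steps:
m = -759177/94897 (m = -8 + 1/(380*(-41) - 79317) = -8 + 1/(-15580 - 79317) = -8 + 1/(-94897) = -8 - 1/94897 = -759177/94897 ≈ -8.0000)
g = 253059/189794 (g = -⅙*(-759177/94897) = 253059/189794 ≈ 1.3333)
H(W) = (1 + W)² - W
g - H(-650) = 253059/189794 - ((1 - 650)² - 1*(-650)) = 253059/189794 - ((-649)² + 650) = 253059/189794 - (421201 + 650) = 253059/189794 - 1*421851 = 253059/189794 - 421851 = -80064535635/189794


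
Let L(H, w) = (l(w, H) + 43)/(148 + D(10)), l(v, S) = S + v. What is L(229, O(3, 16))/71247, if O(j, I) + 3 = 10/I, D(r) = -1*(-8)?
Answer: 719/29638752 ≈ 2.4259e-5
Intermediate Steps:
D(r) = 8
O(j, I) = -3 + 10/I
L(H, w) = 43/156 + H/156 + w/156 (L(H, w) = ((H + w) + 43)/(148 + 8) = (43 + H + w)/156 = (43 + H + w)*(1/156) = 43/156 + H/156 + w/156)
L(229, O(3, 16))/71247 = (43/156 + (1/156)*229 + (-3 + 10/16)/156)/71247 = (43/156 + 229/156 + (-3 + 10*(1/16))/156)*(1/71247) = (43/156 + 229/156 + (-3 + 5/8)/156)*(1/71247) = (43/156 + 229/156 + (1/156)*(-19/8))*(1/71247) = (43/156 + 229/156 - 19/1248)*(1/71247) = (719/416)*(1/71247) = 719/29638752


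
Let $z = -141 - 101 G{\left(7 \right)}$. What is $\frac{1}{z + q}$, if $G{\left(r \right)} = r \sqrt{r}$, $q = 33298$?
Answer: $\frac{33157}{1095887706} + \frac{707 \sqrt{7}}{1095887706} \approx 3.1963 \cdot 10^{-5}$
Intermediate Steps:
$G{\left(r \right)} = r^{\frac{3}{2}}$
$z = -141 - 707 \sqrt{7}$ ($z = -141 - 101 \cdot 7^{\frac{3}{2}} = -141 - 101 \cdot 7 \sqrt{7} = -141 - 707 \sqrt{7} \approx -2011.5$)
$\frac{1}{z + q} = \frac{1}{\left(-141 - 707 \sqrt{7}\right) + 33298} = \frac{1}{33157 - 707 \sqrt{7}}$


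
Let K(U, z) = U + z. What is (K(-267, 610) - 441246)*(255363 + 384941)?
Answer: -282311954512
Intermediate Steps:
(K(-267, 610) - 441246)*(255363 + 384941) = ((-267 + 610) - 441246)*(255363 + 384941) = (343 - 441246)*640304 = -440903*640304 = -282311954512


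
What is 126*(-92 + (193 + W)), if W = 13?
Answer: 14364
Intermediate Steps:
126*(-92 + (193 + W)) = 126*(-92 + (193 + 13)) = 126*(-92 + 206) = 126*114 = 14364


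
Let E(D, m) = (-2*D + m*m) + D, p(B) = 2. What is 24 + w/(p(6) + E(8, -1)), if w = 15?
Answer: 21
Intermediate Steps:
E(D, m) = m² - D (E(D, m) = (-2*D + m²) + D = (m² - 2*D) + D = m² - D)
24 + w/(p(6) + E(8, -1)) = 24 + 15/(2 + ((-1)² - 1*8)) = 24 + 15/(2 + (1 - 8)) = 24 + 15/(2 - 7) = 24 + 15/(-5) = 24 - ⅕*15 = 24 - 3 = 21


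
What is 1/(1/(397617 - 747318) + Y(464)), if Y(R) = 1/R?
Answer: 162261264/349237 ≈ 464.62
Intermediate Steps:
1/(1/(397617 - 747318) + Y(464)) = 1/(1/(397617 - 747318) + 1/464) = 1/(1/(-349701) + 1/464) = 1/(-1/349701 + 1/464) = 1/(349237/162261264) = 162261264/349237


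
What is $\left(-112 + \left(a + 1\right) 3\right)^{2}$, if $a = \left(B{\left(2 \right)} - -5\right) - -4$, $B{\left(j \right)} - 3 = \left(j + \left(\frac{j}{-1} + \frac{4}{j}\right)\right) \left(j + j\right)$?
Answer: $2401$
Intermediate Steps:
$B{\left(j \right)} = 11$ ($B{\left(j \right)} = 3 + \left(j + \left(\frac{j}{-1} + \frac{4}{j}\right)\right) \left(j + j\right) = 3 + \left(j + \left(j \left(-1\right) + \frac{4}{j}\right)\right) 2 j = 3 + \left(j - \left(j - \frac{4}{j}\right)\right) 2 j = 3 + \frac{4}{j} 2 j = 3 + 8 = 11$)
$a = 20$ ($a = \left(11 - -5\right) - -4 = \left(11 + 5\right) + 4 = 16 + 4 = 20$)
$\left(-112 + \left(a + 1\right) 3\right)^{2} = \left(-112 + \left(20 + 1\right) 3\right)^{2} = \left(-112 + 21 \cdot 3\right)^{2} = \left(-112 + 63\right)^{2} = \left(-49\right)^{2} = 2401$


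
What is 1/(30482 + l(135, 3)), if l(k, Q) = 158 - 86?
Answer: 1/30554 ≈ 3.2729e-5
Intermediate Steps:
l(k, Q) = 72
1/(30482 + l(135, 3)) = 1/(30482 + 72) = 1/30554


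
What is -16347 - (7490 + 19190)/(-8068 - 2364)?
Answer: -21313153/1304 ≈ -16344.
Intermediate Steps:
-16347 - (7490 + 19190)/(-8068 - 2364) = -16347 - 26680/(-10432) = -16347 - 26680*(-1)/10432 = -16347 - 1*(-3335/1304) = -16347 + 3335/1304 = -21313153/1304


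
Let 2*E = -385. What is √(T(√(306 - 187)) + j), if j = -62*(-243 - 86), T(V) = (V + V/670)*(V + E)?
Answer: √(9210161030 - 86542225*√119)/670 ≈ 135.70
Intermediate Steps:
E = -385/2 (E = (½)*(-385) = -385/2 ≈ -192.50)
T(V) = 671*V*(-385/2 + V)/670 (T(V) = (V + V/670)*(V - 385/2) = (V + V*(1/670))*(-385/2 + V) = (V + V/670)*(-385/2 + V) = (671*V/670)*(-385/2 + V) = 671*V*(-385/2 + V)/670)
j = 20398 (j = -62*(-329) = 20398)
√(T(√(306 - 187)) + j) = √(671*√(306 - 187)*(-385 + 2*√(306 - 187))/1340 + 20398) = √(671*√119*(-385 + 2*√119)/1340 + 20398) = √(20398 + 671*√119*(-385 + 2*√119)/1340)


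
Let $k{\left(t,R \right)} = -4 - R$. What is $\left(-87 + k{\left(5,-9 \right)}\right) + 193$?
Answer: $111$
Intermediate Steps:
$\left(-87 + k{\left(5,-9 \right)}\right) + 193 = \left(-87 - -5\right) + 193 = \left(-87 + \left(-4 + 9\right)\right) + 193 = \left(-87 + 5\right) + 193 = -82 + 193 = 111$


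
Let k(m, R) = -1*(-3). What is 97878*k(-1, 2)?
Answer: 293634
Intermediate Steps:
k(m, R) = 3
97878*k(-1, 2) = 97878*3 = 293634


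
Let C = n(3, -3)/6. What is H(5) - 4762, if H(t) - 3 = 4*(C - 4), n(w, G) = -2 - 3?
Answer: -14335/3 ≈ -4778.3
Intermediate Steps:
n(w, G) = -5
C = -5/6 ≈ -0.83333
H(t) = -49/3 (H(t) = 3 + 4*(-5/6 - 4) = 3 + 4*(-29/6) = 3 - 58/3 = -49/3)
H(5) - 4762 = -49/3 - 4762 = -14335/3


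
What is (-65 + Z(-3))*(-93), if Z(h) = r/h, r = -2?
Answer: 5983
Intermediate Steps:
Z(h) = -2/h
(-65 + Z(-3))*(-93) = (-65 - 2/(-3))*(-93) = (-65 - 2*(-⅓))*(-93) = (-65 + ⅔)*(-93) = -193/3*(-93) = 5983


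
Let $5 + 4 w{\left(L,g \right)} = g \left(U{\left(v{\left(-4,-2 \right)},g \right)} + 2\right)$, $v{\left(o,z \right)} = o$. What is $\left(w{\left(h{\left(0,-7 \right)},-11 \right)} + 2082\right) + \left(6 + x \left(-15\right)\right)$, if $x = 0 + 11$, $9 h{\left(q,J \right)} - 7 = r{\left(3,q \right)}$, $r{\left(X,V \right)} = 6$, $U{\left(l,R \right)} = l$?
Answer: $\frac{7709}{4} \approx 1927.3$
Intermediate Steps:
$h{\left(q,J \right)} = \frac{13}{9}$ ($h{\left(q,J \right)} = \frac{7}{9} + \frac{1}{9} \cdot 6 = \frac{7}{9} + \frac{2}{3} = \frac{13}{9}$)
$x = 11$
$w{\left(L,g \right)} = - \frac{5}{4} - \frac{g}{2}$ ($w{\left(L,g \right)} = - \frac{5}{4} + \frac{g \left(-4 + 2\right)}{4} = - \frac{5}{4} + \frac{g \left(-2\right)}{4} = - \frac{5}{4} + \frac{\left(-2\right) g}{4} = - \frac{5}{4} - \frac{g}{2}$)
$\left(w{\left(h{\left(0,-7 \right)},-11 \right)} + 2082\right) + \left(6 + x \left(-15\right)\right) = \left(\left(- \frac{5}{4} - - \frac{11}{2}\right) + 2082\right) + \left(6 + 11 \left(-15\right)\right) = \left(\left(- \frac{5}{4} + \frac{11}{2}\right) + 2082\right) + \left(6 - 165\right) = \left(\frac{17}{4} + 2082\right) - 159 = \frac{8345}{4} - 159 = \frac{7709}{4}$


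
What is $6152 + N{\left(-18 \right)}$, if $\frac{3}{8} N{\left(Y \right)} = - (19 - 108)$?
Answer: $\frac{19168}{3} \approx 6389.3$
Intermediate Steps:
$N{\left(Y \right)} = \frac{712}{3}$ ($N{\left(Y \right)} = \frac{8 \left(- (19 - 108)\right)}{3} = \frac{8 \left(\left(-1\right) \left(-89\right)\right)}{3} = \frac{8}{3} \cdot 89 = \frac{712}{3}$)
$6152 + N{\left(-18 \right)} = 6152 + \frac{712}{3} = \frac{19168}{3}$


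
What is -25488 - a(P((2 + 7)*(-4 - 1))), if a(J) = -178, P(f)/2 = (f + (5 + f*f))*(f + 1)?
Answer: -25310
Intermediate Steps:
P(f) = 2*(1 + f)*(5 + f + f²) (P(f) = 2*((f + (5 + f*f))*(f + 1)) = 2*((f + (5 + f²))*(1 + f)) = 2*((5 + f + f²)*(1 + f)) = 2*((1 + f)*(5 + f + f²)) = 2*(1 + f)*(5 + f + f²))
-25488 - a(P((2 + 7)*(-4 - 1))) = -25488 - 1*(-178) = -25488 + 178 = -25310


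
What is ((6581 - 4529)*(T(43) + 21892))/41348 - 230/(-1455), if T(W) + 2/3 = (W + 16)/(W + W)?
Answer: 281098037473/258693762 ≈ 1086.6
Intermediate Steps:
T(W) = -2/3 + (16 + W)/(2*W) (T(W) = -2/3 + (W + 16)/(W + W) = -2/3 + (16 + W)/((2*W)) = -2/3 + (16 + W)*(1/(2*W)) = -2/3 + (16 + W)/(2*W))
((6581 - 4529)*(T(43) + 21892))/41348 - 230/(-1455) = ((6581 - 4529)*((1/6)*(48 - 1*43)/43 + 21892))/41348 - 230/(-1455) = (2052*((1/6)*(1/43)*(48 - 43) + 21892))*(1/41348) - 230*(-1/1455) = (2052*((1/6)*(1/43)*5 + 21892))*(1/41348) + 46/291 = (2052*(5/258 + 21892))*(1/41348) + 46/291 = (2052*(5648141/258))*(1/41348) + 46/291 = (1931664222/43)*(1/41348) + 46/291 = 965832111/888982 + 46/291 = 281098037473/258693762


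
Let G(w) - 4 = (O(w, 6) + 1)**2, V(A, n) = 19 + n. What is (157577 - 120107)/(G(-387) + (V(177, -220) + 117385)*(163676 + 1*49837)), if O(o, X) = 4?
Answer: 37470/25020307421 ≈ 1.4976e-6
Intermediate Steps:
G(w) = 29 (G(w) = 4 + (4 + 1)**2 = 4 + 5**2 = 4 + 25 = 29)
(157577 - 120107)/(G(-387) + (V(177, -220) + 117385)*(163676 + 1*49837)) = (157577 - 120107)/(29 + ((19 - 220) + 117385)*(163676 + 1*49837)) = 37470/(29 + (-201 + 117385)*(163676 + 49837)) = 37470/(29 + 117184*213513) = 37470/(29 + 25020307392) = 37470/25020307421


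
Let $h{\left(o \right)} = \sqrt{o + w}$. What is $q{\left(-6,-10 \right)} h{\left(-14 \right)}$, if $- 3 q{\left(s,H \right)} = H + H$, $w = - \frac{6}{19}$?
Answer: $\frac{80 i \sqrt{323}}{57} \approx 25.224 i$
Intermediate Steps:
$w = - \frac{6}{19}$ ($w = \left(-6\right) \frac{1}{19} = - \frac{6}{19} \approx -0.31579$)
$h{\left(o \right)} = \sqrt{- \frac{6}{19} + o}$ ($h{\left(o \right)} = \sqrt{o - \frac{6}{19}} = \sqrt{- \frac{6}{19} + o}$)
$q{\left(s,H \right)} = - \frac{2 H}{3}$ ($q{\left(s,H \right)} = - \frac{H + H}{3} = - \frac{2 H}{3}$)
$q{\left(-6,-10 \right)} h{\left(-14 \right)} = \left(- \frac{2}{3}\right) \left(-10\right) \frac{\sqrt{-114 + 361 \left(-14\right)}}{19} = \frac{20 \frac{\sqrt{-114 - 5054}}{19}}{3} = \frac{20 \frac{\sqrt{-5168}}{19}}{3} = \frac{20 \frac{4 i \sqrt{323}}{19}}{3} = \frac{80 i \sqrt{323}}{57}$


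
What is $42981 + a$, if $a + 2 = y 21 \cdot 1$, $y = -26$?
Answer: $42433$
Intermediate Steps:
$a = -548$ ($a = -2 + \left(-26\right) 21 \cdot 1 = -2 - 546 = -548$)
$42981 + a = 42981 - 548 = 42433$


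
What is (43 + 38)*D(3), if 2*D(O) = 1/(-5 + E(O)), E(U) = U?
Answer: -81/4 ≈ -20.250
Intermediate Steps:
D(O) = 1/(2*(-5 + O))
(43 + 38)*D(3) = (43 + 38)*(1/(2*(-5 + 3))) = 81*((½)/(-2)) = 81*((½)*(-½)) = 81*(-¼) = -81/4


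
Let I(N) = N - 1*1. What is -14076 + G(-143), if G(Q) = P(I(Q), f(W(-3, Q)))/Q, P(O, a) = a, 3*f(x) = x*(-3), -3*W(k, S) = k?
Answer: -2012867/143 ≈ -14076.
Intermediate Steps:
W(k, S) = -k/3
f(x) = -x (f(x) = (x*(-3))/3 = (-3*x)/3 = -x)
I(N) = -1 + N (I(N) = N - 1 = -1 + N)
G(Q) = -1/Q (G(Q) = (-(-1)*(-3)/3)/Q = (-1*1)/Q = -1/Q)
-14076 + G(-143) = -14076 - 1/(-143) = -14076 - 1*(-1/143) = -14076 + 1/143 = -2012867/143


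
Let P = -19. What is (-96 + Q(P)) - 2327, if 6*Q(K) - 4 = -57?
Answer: -14591/6 ≈ -2431.8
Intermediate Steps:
Q(K) = -53/6 (Q(K) = 2/3 + (1/6)*(-57) = 2/3 - 19/2 = -53/6)
(-96 + Q(P)) - 2327 = (-96 - 53/6) - 2327 = -629/6 - 2327 = -14591/6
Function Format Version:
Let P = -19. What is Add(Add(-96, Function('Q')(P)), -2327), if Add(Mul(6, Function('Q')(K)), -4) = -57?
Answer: Rational(-14591, 6) ≈ -2431.8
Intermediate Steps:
Function('Q')(K) = Rational(-53, 6) (Function('Q')(K) = Add(Rational(2, 3), Mul(Rational(1, 6), -57)) = Add(Rational(2, 3), Rational(-19, 2)) = Rational(-53, 6))
Add(Add(-96, Function('Q')(P)), -2327) = Add(Add(-96, Rational(-53, 6)), -2327) = Add(Rational(-629, 6), -2327) = Rational(-14591, 6)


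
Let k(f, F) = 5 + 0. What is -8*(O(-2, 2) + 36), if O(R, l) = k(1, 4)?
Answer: -328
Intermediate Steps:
k(f, F) = 5
O(R, l) = 5
-8*(O(-2, 2) + 36) = -8*(5 + 36) = -8*41 = -328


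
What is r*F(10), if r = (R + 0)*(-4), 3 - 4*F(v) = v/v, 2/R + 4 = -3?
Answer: 4/7 ≈ 0.57143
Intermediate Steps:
R = -2/7 (R = 2/(-4 - 3) = 2/(-7) = 2*(-⅐) = -2/7 ≈ -0.28571)
F(v) = ½ (F(v) = ¾ - v/(4*v) = ¾ - ¼*1 = ¾ - ¼ = ½)
r = 8/7 (r = (-2/7 + 0)*(-4) = -2/7*(-4) = 8/7 ≈ 1.1429)
r*F(10) = (8/7)*(½) = 4/7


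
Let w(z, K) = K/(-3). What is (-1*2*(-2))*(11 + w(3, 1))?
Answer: 128/3 ≈ 42.667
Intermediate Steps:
w(z, K) = -K/3 (w(z, K) = K*(-1/3) = -K/3)
(-1*2*(-2))*(11 + w(3, 1)) = (-1*2*(-2))*(11 - 1/3*1) = (-2*(-2))*(11 - 1/3) = 4*(32/3) = 128/3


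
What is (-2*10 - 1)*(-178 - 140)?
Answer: 6678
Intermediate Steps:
(-2*10 - 1)*(-178 - 140) = (-20 - 1)*(-318) = -21*(-318) = 6678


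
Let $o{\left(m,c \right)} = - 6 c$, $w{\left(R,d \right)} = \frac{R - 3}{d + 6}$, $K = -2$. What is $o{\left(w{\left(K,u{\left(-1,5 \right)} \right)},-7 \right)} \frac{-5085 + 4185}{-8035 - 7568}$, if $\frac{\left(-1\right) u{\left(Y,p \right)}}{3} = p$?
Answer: $\frac{1800}{743} \approx 2.4226$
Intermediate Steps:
$u{\left(Y,p \right)} = - 3 p$
$w{\left(R,d \right)} = \frac{-3 + R}{6 + d}$
$o{\left(w{\left(K,u{\left(-1,5 \right)} \right)},-7 \right)} \frac{-5085 + 4185}{-8035 - 7568} = \left(-6\right) \left(-7\right) \frac{-5085 + 4185}{-8035 - 7568} = 42 \left(- \frac{900}{-15603}\right) = 42 \left(\left(-900\right) \left(- \frac{1}{15603}\right)\right) = 42 \cdot \frac{300}{5201} = \frac{1800}{743}$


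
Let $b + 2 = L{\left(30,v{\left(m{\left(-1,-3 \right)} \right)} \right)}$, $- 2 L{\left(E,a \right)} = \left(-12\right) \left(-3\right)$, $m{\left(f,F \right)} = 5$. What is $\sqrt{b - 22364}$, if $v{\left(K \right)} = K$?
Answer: $4 i \sqrt{1399} \approx 149.61 i$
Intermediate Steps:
$L{\left(E,a \right)} = -18$ ($L{\left(E,a \right)} = - \frac{\left(-12\right) \left(-3\right)}{2} = \left(- \frac{1}{2}\right) 36 = -18$)
$b = -20$ ($b = -2 - 18 = -20$)
$\sqrt{b - 22364} = \sqrt{-20 - 22364} = \sqrt{-22384} = 4 i \sqrt{1399}$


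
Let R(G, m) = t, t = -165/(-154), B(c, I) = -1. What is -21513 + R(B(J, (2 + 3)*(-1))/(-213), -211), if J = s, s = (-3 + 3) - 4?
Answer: -301167/14 ≈ -21512.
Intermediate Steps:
s = -4 (s = 0 - 4 = -4)
J = -4
t = 15/14 (t = -165*(-1/154) = 15/14 ≈ 1.0714)
R(G, m) = 15/14
-21513 + R(B(J, (2 + 3)*(-1))/(-213), -211) = -21513 + 15/14 = -301167/14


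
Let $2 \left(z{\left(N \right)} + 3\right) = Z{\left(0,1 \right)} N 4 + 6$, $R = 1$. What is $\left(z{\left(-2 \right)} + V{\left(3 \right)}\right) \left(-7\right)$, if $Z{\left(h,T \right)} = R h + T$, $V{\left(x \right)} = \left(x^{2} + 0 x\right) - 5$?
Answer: $0$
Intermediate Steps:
$V{\left(x \right)} = -5 + x^{2}$ ($V{\left(x \right)} = \left(x^{2} + 0\right) - 5 = x^{2} - 5 = -5 + x^{2}$)
$Z{\left(h,T \right)} = T + h$ ($Z{\left(h,T \right)} = 1 h + T = h + T = T + h$)
$z{\left(N \right)} = 2 N$ ($z{\left(N \right)} = -3 + \frac{\left(1 + 0\right) N 4 + 6}{2} = -3 + \frac{1 \cdot 4 N + 6}{2} = -3 + \frac{4 N + 6}{2} = -3 + \frac{6 + 4 N}{2} = -3 + \left(3 + 2 N\right) = 2 N$)
$\left(z{\left(-2 \right)} + V{\left(3 \right)}\right) \left(-7\right) = \left(2 \left(-2\right) - \left(5 - 3^{2}\right)\right) \left(-7\right) = \left(-4 + \left(-5 + 9\right)\right) \left(-7\right) = \left(-4 + 4\right) \left(-7\right) = 0 \left(-7\right) = 0$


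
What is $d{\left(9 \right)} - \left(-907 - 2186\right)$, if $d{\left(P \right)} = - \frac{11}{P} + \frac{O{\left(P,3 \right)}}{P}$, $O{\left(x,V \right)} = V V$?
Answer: $\frac{27835}{9} \approx 3092.8$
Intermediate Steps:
$O{\left(x,V \right)} = V^{2}$
$d{\left(P \right)} = - \frac{2}{P}$ ($d{\left(P \right)} = - \frac{11}{P} + \frac{3^{2}}{P} = - \frac{11}{P} + \frac{9}{P} = - \frac{2}{P}$)
$d{\left(9 \right)} - \left(-907 - 2186\right) = - \frac{2}{9} - \left(-907 - 2186\right) = \left(-2\right) \frac{1}{9} - -3093 = - \frac{2}{9} + 3093 = \frac{27835}{9}$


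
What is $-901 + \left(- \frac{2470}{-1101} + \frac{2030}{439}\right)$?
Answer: $- \frac{432169079}{483339} \approx -894.13$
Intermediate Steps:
$-901 + \left(- \frac{2470}{-1101} + \frac{2030}{439}\right) = -901 + \left(\left(-2470\right) \left(- \frac{1}{1101}\right) + 2030 \cdot \frac{1}{439}\right) = -901 + \left(\frac{2470}{1101} + \frac{2030}{439}\right) = -901 + \frac{3319360}{483339} = - \frac{432169079}{483339}$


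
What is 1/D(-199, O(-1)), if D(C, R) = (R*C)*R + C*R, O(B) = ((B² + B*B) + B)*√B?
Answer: 1/398 + I/398 ≈ 0.0025126 + 0.0025126*I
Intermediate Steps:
O(B) = √B*(B + 2*B²) (O(B) = ((B² + B²) + B)*√B = (2*B² + B)*√B = (B + 2*B²)*√B = √B*(B + 2*B²))
D(C, R) = C*R + C*R² (D(C, R) = (C*R)*R + C*R = C*R² + C*R = C*R + C*R²)
1/D(-199, O(-1)) = 1/(-199*(-1)^(3/2)*(1 + 2*(-1))*(1 + (-1)^(3/2)*(1 + 2*(-1)))) = 1/(-199*(-I)*(1 - 2)*(1 + (-I)*(1 - 2))) = 1/(-199*-I*(-1)*(1 - I*(-1))) = 1/(-199*I*(1 + I)) = I*(1 - I)/398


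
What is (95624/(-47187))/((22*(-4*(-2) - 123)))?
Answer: 47812/59691555 ≈ 0.00080098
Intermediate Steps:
(95624/(-47187))/((22*(-4*(-2) - 123))) = (95624*(-1/47187))/((22*(8 - 123))) = -95624/(47187*(22*(-115))) = -95624/47187/(-2530) = -95624/47187*(-1/2530) = 47812/59691555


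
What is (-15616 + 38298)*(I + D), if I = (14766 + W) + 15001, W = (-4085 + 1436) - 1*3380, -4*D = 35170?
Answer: 338993831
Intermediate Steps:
D = -17585/2 (D = -1/4*35170 = -17585/2 ≈ -8792.5)
W = -6029 (W = -2649 - 3380 = -6029)
I = 23738 (I = (14766 - 6029) + 15001 = 8737 + 15001 = 23738)
(-15616 + 38298)*(I + D) = (-15616 + 38298)*(23738 - 17585/2) = 22682*(29891/2) = 338993831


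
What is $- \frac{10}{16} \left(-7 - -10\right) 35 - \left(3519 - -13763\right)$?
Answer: $- \frac{138781}{8} \approx -17348.0$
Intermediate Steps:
$- \frac{10}{16} \left(-7 - -10\right) 35 - \left(3519 - -13763\right) = \left(-10\right) \frac{1}{16} \left(-7 + 10\right) 35 - \left(3519 + 13763\right) = \left(- \frac{5}{8}\right) 3 \cdot 35 - 17282 = \left(- \frac{15}{8}\right) 35 - 17282 = - \frac{525}{8} - 17282 = - \frac{138781}{8}$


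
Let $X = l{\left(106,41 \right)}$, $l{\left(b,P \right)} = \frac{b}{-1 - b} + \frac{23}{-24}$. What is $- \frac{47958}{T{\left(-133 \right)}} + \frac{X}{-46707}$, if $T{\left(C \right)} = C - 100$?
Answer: $\frac{5752255183973}{27946853208} \approx 205.83$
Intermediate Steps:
$l{\left(b,P \right)} = - \frac{23}{24} + \frac{b}{-1 - b}$ ($l{\left(b,P \right)} = \frac{b}{-1 - b} + 23 \left(- \frac{1}{24}\right) = \frac{b}{-1 - b} - \frac{23}{24} = - \frac{23}{24} + \frac{b}{-1 - b}$)
$X = - \frac{5005}{2568}$ ($X = \frac{-23 - 4982}{24 \left(1 + 106\right)} = \frac{-23 - 4982}{24 \cdot 107} = \frac{1}{24} \cdot \frac{1}{107} \left(-5005\right) = - \frac{5005}{2568} \approx -1.949$)
$T{\left(C \right)} = -100 + C$
$- \frac{47958}{T{\left(-133 \right)}} + \frac{X}{-46707} = - \frac{47958}{-100 - 133} - \frac{5005}{2568 \left(-46707\right)} = - \frac{47958}{-233} - - \frac{5005}{119943576} = \left(-47958\right) \left(- \frac{1}{233}\right) + \frac{5005}{119943576} = \frac{47958}{233} + \frac{5005}{119943576} = \frac{5752255183973}{27946853208}$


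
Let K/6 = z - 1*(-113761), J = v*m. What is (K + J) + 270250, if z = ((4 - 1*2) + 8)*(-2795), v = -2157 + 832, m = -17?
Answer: 807641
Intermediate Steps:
v = -1325
z = -27950 (z = ((4 - 2) + 8)*(-2795) = (2 + 8)*(-2795) = 10*(-2795) = -27950)
J = 22525 (J = -1325*(-17) = 22525)
K = 514866 (K = 6*(-27950 - 1*(-113761)) = 6*(-27950 + 113761) = 6*85811 = 514866)
(K + J) + 270250 = (514866 + 22525) + 270250 = 537391 + 270250 = 807641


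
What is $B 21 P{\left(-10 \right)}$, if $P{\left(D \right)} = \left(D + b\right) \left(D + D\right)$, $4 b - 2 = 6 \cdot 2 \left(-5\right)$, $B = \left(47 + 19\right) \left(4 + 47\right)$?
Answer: $34636140$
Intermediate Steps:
$B = 3366$ ($B = 66 \cdot 51 = 3366$)
$b = - \frac{29}{2}$ ($b = \frac{1}{2} + \frac{6 \cdot 2 \left(-5\right)}{4} = \frac{1}{2} + \frac{12 \left(-5\right)}{4} = \frac{1}{2} + \frac{1}{4} \left(-60\right) = \frac{1}{2} - 15 = - \frac{29}{2} \approx -14.5$)
$P{\left(D \right)} = 2 D \left(- \frac{29}{2} + D\right)$ ($P{\left(D \right)} = \left(D - \frac{29}{2}\right) \left(D + D\right) = \left(- \frac{29}{2} + D\right) 2 D = 2 D \left(- \frac{29}{2} + D\right)$)
$B 21 P{\left(-10 \right)} = 3366 \cdot 21 \left(- 10 \left(-29 + 2 \left(-10\right)\right)\right) = 70686 \left(- 10 \left(-29 - 20\right)\right) = 70686 \left(\left(-10\right) \left(-49\right)\right) = 70686 \cdot 490 = 34636140$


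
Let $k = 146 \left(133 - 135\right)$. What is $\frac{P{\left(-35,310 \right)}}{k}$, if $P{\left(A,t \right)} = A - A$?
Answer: $0$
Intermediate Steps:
$P{\left(A,t \right)} = 0$
$k = -292$ ($k = 146 \left(-2\right) = -292$)
$\frac{P{\left(-35,310 \right)}}{k} = \frac{0}{-292} = 0 \left(- \frac{1}{292}\right) = 0$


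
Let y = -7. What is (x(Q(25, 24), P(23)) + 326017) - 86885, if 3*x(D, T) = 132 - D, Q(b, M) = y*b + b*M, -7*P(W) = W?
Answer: 717103/3 ≈ 2.3903e+5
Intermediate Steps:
P(W) = -W/7
Q(b, M) = -7*b + M*b (Q(b, M) = -7*b + b*M = -7*b + M*b)
x(D, T) = 44 - D/3 (x(D, T) = (132 - D)/3 = 44 - D/3)
(x(Q(25, 24), P(23)) + 326017) - 86885 = ((44 - 25*(-7 + 24)/3) + 326017) - 86885 = ((44 - 25*17/3) + 326017) - 86885 = ((44 - ⅓*425) + 326017) - 86885 = ((44 - 425/3) + 326017) - 86885 = (-293/3 + 326017) - 86885 = 977758/3 - 86885 = 717103/3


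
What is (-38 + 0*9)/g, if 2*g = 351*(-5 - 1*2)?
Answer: 76/2457 ≈ 0.030932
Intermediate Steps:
g = -2457/2 (g = (351*(-5 - 1*2))/2 = (351*(-5 - 2))/2 = (351*(-7))/2 = (1/2)*(-2457) = -2457/2 ≈ -1228.5)
(-38 + 0*9)/g = (-38 + 0*9)/(-2457/2) = (-38 + 0)*(-2/2457) = -38*(-2/2457) = 76/2457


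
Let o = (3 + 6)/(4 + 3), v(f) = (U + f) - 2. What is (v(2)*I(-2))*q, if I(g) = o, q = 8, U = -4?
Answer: -288/7 ≈ -41.143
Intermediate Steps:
v(f) = -6 + f (v(f) = (-4 + f) - 2 = -6 + f)
o = 9/7 ≈ 1.2857
I(g) = 9/7
(v(2)*I(-2))*q = ((-6 + 2)*(9/7))*8 = -4*9/7*8 = -36/7*8 = -288/7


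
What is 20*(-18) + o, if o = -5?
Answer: -365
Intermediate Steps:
20*(-18) + o = 20*(-18) - 5 = -360 - 5 = -365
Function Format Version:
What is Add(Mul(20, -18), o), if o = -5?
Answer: -365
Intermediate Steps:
Add(Mul(20, -18), o) = Add(Mul(20, -18), -5) = Add(-360, -5) = -365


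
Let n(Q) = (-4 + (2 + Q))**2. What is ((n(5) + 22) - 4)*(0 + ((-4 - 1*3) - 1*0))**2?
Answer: 1323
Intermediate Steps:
n(Q) = (-2 + Q)**2
((n(5) + 22) - 4)*(0 + ((-4 - 1*3) - 1*0))**2 = (((-2 + 5)**2 + 22) - 4)*(0 + ((-4 - 1*3) - 1*0))**2 = ((3**2 + 22) - 4)*(0 + ((-4 - 3) + 0))**2 = ((9 + 22) - 4)*(0 + (-7 + 0))**2 = (31 - 4)*(0 - 7)**2 = 27*(-7)**2 = 27*49 = 1323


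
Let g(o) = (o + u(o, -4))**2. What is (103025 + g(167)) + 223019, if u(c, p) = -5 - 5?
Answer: 350693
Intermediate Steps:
u(c, p) = -10
g(o) = (-10 + o)**2 (g(o) = (o - 10)**2 = (-10 + o)**2)
(103025 + g(167)) + 223019 = (103025 + (-10 + 167)**2) + 223019 = (103025 + 157**2) + 223019 = (103025 + 24649) + 223019 = 127674 + 223019 = 350693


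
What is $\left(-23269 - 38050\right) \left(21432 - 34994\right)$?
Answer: $831608278$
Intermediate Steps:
$\left(-23269 - 38050\right) \left(21432 - 34994\right) = \left(-61319\right) \left(-13562\right) = 831608278$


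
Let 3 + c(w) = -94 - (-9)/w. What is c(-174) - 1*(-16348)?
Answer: 942555/58 ≈ 16251.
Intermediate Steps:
c(w) = -97 + 9/w (c(w) = -3 + (-94 - (-9)/w) = -3 + (-94 + 9/w) = -97 + 9/w)
c(-174) - 1*(-16348) = (-97 + 9/(-174)) - 1*(-16348) = (-97 + 9*(-1/174)) + 16348 = (-97 - 3/58) + 16348 = -5629/58 + 16348 = 942555/58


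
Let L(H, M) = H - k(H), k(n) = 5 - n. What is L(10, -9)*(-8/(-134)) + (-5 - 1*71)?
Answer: -5032/67 ≈ -75.104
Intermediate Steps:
L(H, M) = -5 + 2*H (L(H, M) = H - (5 - H) = H + (-5 + H) = -5 + 2*H)
L(10, -9)*(-8/(-134)) + (-5 - 1*71) = (-5 + 2*10)*(-8/(-134)) + (-5 - 1*71) = (-5 + 20)*(-8*(-1/134)) + (-5 - 71) = 15*(4/67) - 76 = 60/67 - 76 = -5032/67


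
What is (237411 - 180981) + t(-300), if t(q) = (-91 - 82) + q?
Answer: 55957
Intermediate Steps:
t(q) = -173 + q
(237411 - 180981) + t(-300) = (237411 - 180981) + (-173 - 300) = 56430 - 473 = 55957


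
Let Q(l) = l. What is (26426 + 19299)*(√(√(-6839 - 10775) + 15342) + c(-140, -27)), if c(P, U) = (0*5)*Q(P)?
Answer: 45725*√(15342 + I*√17614) ≈ 5.6637e+6 + 24497.0*I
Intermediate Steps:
c(P, U) = 0 (c(P, U) = (0*5)*P = 0*P = 0)
(26426 + 19299)*(√(√(-6839 - 10775) + 15342) + c(-140, -27)) = (26426 + 19299)*(√(√(-6839 - 10775) + 15342) + 0) = 45725*(√(√(-17614) + 15342) + 0) = 45725*(√(I*√17614 + 15342) + 0) = 45725*(√(15342 + I*√17614) + 0) = 45725*√(15342 + I*√17614)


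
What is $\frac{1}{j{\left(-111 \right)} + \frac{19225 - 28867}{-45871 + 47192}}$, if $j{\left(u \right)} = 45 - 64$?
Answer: $- \frac{1321}{34741} \approx -0.038024$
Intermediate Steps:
$j{\left(u \right)} = -19$ ($j{\left(u \right)} = 45 - 64 = -19$)
$\frac{1}{j{\left(-111 \right)} + \frac{19225 - 28867}{-45871 + 47192}} = \frac{1}{-19 + \frac{19225 - 28867}{-45871 + 47192}} = \frac{1}{-19 - \frac{9642}{1321}} = \frac{1}{- \frac{34741}{1321}} = - \frac{1321}{34741}$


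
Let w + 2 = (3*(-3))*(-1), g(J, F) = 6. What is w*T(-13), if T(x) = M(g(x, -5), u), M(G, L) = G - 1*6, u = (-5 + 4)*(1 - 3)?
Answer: 0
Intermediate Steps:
u = 2 (u = -1*(-2) = 2)
M(G, L) = -6 + G (M(G, L) = G - 6 = -6 + G)
w = 7 (w = -2 + (3*(-3))*(-1) = -2 - 9*(-1) = -2 + 9 = 7)
T(x) = 0 (T(x) = -6 + 6 = 0)
w*T(-13) = 7*0 = 0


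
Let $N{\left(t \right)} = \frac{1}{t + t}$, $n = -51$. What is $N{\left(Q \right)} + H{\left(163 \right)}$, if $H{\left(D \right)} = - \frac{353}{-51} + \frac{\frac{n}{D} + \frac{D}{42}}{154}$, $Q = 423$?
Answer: $\frac{17553164501}{2527118748} \approx 6.9459$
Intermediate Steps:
$N{\left(t \right)} = \frac{1}{2 t}$
$H{\left(D \right)} = \frac{353}{51} - \frac{51}{154 D} + \frac{D}{6468}$ ($H{\left(D \right)} = - \frac{353}{-51} + \frac{- \frac{51}{D} + \frac{D}{42}}{154} = \left(-353\right) \left(- \frac{1}{51}\right) + \left(- \frac{51}{D} + D \frac{1}{42}\right) \frac{1}{154} = \frac{353}{51} + \left(- \frac{51}{D} + \frac{D}{42}\right) \frac{1}{154} = \frac{353}{51} + \left(- \frac{51}{154 D} + \frac{D}{6468}\right) = \frac{353}{51} - \frac{51}{154 D} + \frac{D}{6468}$)
$N{\left(Q \right)} + H{\left(163 \right)} = \frac{1}{2 \cdot 423} + \frac{-36414 + 163 \left(761068 + 17 \cdot 163\right)}{109956 \cdot 163} = \frac{1}{2} \cdot \frac{1}{423} + \frac{1}{109956} \cdot \frac{1}{163} \left(-36414 + 163 \left(761068 + 2771\right)\right) = \frac{1}{846} + \frac{1}{109956} \cdot \frac{1}{163} \left(-36414 + 163 \cdot 763839\right) = \frac{1}{846} + \frac{1}{109956} \cdot \frac{1}{163} \left(-36414 + 124505757\right) = \frac{1}{846} + \frac{1}{109956} \cdot \frac{1}{163} \cdot 124469343 = \frac{1}{846} + \frac{41489781}{5974276} = \frac{17553164501}{2527118748}$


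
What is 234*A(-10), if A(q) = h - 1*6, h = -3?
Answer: -2106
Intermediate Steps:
A(q) = -9 (A(q) = -3 - 1*6 = -3 - 6 = -9)
234*A(-10) = 234*(-9) = -2106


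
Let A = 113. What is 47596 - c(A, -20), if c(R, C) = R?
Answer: 47483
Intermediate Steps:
47596 - c(A, -20) = 47596 - 1*113 = 47596 - 113 = 47483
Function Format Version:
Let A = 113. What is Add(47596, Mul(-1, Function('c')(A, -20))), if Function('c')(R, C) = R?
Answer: 47483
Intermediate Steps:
Add(47596, Mul(-1, Function('c')(A, -20))) = Add(47596, Mul(-1, 113)) = Add(47596, -113) = 47483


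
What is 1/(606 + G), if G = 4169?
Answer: 1/4775 ≈ 0.00020942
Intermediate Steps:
1/(606 + G) = 1/(606 + 4169) = 1/4775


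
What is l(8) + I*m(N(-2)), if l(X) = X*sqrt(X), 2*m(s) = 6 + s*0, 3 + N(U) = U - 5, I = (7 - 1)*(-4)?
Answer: -72 + 16*sqrt(2) ≈ -49.373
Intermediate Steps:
I = -24 (I = 6*(-4) = -24)
N(U) = -8 + U (N(U) = -3 + (U - 5) = -3 + (-5 + U) = -8 + U)
m(s) = 3 (m(s) = (6 + s*0)/2 = (6 + 0)/2 = (1/2)*6 = 3)
l(X) = X**(3/2)
l(8) + I*m(N(-2)) = 8**(3/2) - 24*3 = 16*sqrt(2) - 72 = -72 + 16*sqrt(2)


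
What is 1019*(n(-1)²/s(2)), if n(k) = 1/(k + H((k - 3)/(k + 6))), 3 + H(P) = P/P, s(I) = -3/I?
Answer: -2038/27 ≈ -75.481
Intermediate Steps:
H(P) = -2 (H(P) = -3 + P/P = -3 + 1 = -2)
n(k) = 1/(-2 + k) (n(k) = 1/(k - 2) = 1/(-2 + k))
1019*(n(-1)²/s(2)) = 1019*((1/(-2 - 1))²/((-3/2))) = 1019*((1/(-3))²/((-3*½))) = 1019*((-⅓)²/(-3/2)) = 1019*(-⅔*⅑) = 1019*(-2/27) = -2038/27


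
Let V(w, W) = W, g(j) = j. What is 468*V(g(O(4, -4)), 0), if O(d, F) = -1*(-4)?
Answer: 0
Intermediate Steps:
O(d, F) = 4
468*V(g(O(4, -4)), 0) = 468*0 = 0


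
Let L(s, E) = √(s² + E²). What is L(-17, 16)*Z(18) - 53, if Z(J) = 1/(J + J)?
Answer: -53 + √545/36 ≈ -52.352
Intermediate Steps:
Z(J) = 1/(2*J)
L(s, E) = √(E² + s²)
L(-17, 16)*Z(18) - 53 = √(16² + (-17)²)*((½)/18) - 53 = √(256 + 289)*((½)*(1/18)) - 53 = √545*(1/36) - 53 = √545/36 - 53 = -53 + √545/36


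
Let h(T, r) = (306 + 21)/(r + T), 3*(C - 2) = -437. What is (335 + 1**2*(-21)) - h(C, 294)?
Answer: 140633/451 ≈ 311.82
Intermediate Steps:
C = -431/3 (C = 2 + (1/3)*(-437) = 2 - 437/3 = -431/3 ≈ -143.67)
h(T, r) = 327/(T + r)
(335 + 1**2*(-21)) - h(C, 294) = (335 + 1**2*(-21)) - 327/(-431/3 + 294) = (335 + 1*(-21)) - 327/451/3 = (335 - 21) - 327*3/451 = 314 - 1*981/451 = 314 - 981/451 = 140633/451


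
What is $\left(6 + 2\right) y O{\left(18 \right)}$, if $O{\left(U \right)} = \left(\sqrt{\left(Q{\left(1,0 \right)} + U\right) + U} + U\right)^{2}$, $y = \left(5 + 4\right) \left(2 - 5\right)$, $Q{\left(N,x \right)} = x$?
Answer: $-124416$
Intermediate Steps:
$y = -27$ ($y = 9 \left(-3\right) = -27$)
$O{\left(U \right)} = \left(U + \sqrt{2} \sqrt{U}\right)^{2}$ ($O{\left(U \right)} = \left(\sqrt{\left(0 + U\right) + U} + U\right)^{2} = \left(\sqrt{U + U} + U\right)^{2} = \left(\sqrt{2 U} + U\right)^{2} = \left(\sqrt{2} \sqrt{U} + U\right)^{2} = \left(U + \sqrt{2} \sqrt{U}\right)^{2}$)
$\left(6 + 2\right) y O{\left(18 \right)} = \left(6 + 2\right) \left(-27\right) \left(18 + \sqrt{2} \sqrt{18}\right)^{2} = 8 \left(-27\right) \left(18 + \sqrt{2} \cdot 3 \sqrt{2}\right)^{2} = - 216 \left(18 + 6\right)^{2} = - 216 \cdot 24^{2} = \left(-216\right) 576 = -124416$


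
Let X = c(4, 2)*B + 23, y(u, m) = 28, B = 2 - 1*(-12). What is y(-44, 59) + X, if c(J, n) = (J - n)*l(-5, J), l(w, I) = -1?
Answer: 23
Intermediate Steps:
B = 14 (B = 2 + 12 = 14)
c(J, n) = n - J (c(J, n) = (J - n)*(-1) = n - J)
X = -5 (X = (2 - 1*4)*14 + 23 = (2 - 4)*14 + 23 = -2*14 + 23 = -28 + 23 = -5)
y(-44, 59) + X = 28 - 5 = 23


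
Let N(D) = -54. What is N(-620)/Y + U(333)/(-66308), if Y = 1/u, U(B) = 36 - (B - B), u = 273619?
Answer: -244932236811/16577 ≈ -1.4775e+7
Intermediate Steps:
U(B) = 36 (U(B) = 36 - 1*0 = 36 + 0 = 36)
Y = 1/273619 ≈ 3.6547e-6
N(-620)/Y + U(333)/(-66308) = -54/1/273619 + 36/(-66308) = -54*273619 + 36*(-1/66308) = -14775426 - 9/16577 = -244932236811/16577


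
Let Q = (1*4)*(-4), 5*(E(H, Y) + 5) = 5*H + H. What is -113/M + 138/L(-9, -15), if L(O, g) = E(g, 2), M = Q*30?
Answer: -2767/480 ≈ -5.7646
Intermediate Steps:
E(H, Y) = -5 + 6*H/5 (E(H, Y) = -5 + (5*H + H)/5 = -5 + (6*H)/5 = -5 + 6*H/5)
Q = -16 (Q = 4*(-4) = -16)
M = -480 (M = -16*30 = -480)
L(O, g) = -5 + 6*g/5
-113/M + 138/L(-9, -15) = -113/(-480) + 138/(-5 + (6/5)*(-15)) = -113*(-1/480) + 138/(-5 - 18) = 113/480 + 138/(-23) = 113/480 + 138*(-1/23) = 113/480 - 6 = -2767/480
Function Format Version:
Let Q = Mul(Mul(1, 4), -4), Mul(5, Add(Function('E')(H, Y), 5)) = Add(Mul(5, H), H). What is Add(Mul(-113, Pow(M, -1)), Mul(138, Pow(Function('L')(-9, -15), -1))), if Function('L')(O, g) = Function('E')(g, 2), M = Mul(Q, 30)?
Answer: Rational(-2767, 480) ≈ -5.7646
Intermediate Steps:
Function('E')(H, Y) = Add(-5, Mul(Rational(6, 5), H)) (Function('E')(H, Y) = Add(-5, Mul(Rational(1, 5), Add(Mul(5, H), H))) = Add(-5, Mul(Rational(1, 5), Mul(6, H))) = Add(-5, Mul(Rational(6, 5), H)))
Q = -16 (Q = Mul(4, -4) = -16)
M = -480 (M = Mul(-16, 30) = -480)
Function('L')(O, g) = Add(-5, Mul(Rational(6, 5), g))
Add(Mul(-113, Pow(M, -1)), Mul(138, Pow(Function('L')(-9, -15), -1))) = Add(Mul(-113, Pow(-480, -1)), Mul(138, Pow(Add(-5, Mul(Rational(6, 5), -15)), -1))) = Add(Mul(-113, Rational(-1, 480)), Mul(138, Pow(Add(-5, -18), -1))) = Add(Rational(113, 480), Mul(138, Pow(-23, -1))) = Add(Rational(113, 480), Mul(138, Rational(-1, 23))) = Add(Rational(113, 480), -6) = Rational(-2767, 480)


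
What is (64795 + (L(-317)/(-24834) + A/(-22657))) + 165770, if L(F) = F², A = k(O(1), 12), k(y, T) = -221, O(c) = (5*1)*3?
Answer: 129728339574011/562663938 ≈ 2.3056e+5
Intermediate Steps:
O(c) = 15 (O(c) = 5*3 = 15)
A = -221
(64795 + (L(-317)/(-24834) + A/(-22657))) + 165770 = (64795 + ((-317)²/(-24834) - 221/(-22657))) + 165770 = (64795 + (100489*(-1/24834) - 221*(-1/22657))) + 165770 = (64795 + (-100489/24834 + 221/22657)) + 165770 = (64795 - 2271290959/562663938) + 165770 = 36455538571751/562663938 + 165770 = 129728339574011/562663938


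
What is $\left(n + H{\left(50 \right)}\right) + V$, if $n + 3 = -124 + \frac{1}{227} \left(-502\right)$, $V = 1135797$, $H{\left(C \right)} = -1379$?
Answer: $\frac{257483555}{227} \approx 1.1343 \cdot 10^{6}$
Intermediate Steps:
$n = - \frac{29331}{227}$ ($n = -3 - \left(124 - \frac{1}{227} \left(-502\right)\right) = -3 + \left(-124 + \frac{1}{227} \left(-502\right)\right) = -3 - \frac{28650}{227} = - \frac{29331}{227} \approx -129.21$)
$\left(n + H{\left(50 \right)}\right) + V = \left(- \frac{29331}{227} - 1379\right) + 1135797 = - \frac{342364}{227} + 1135797 = \frac{257483555}{227}$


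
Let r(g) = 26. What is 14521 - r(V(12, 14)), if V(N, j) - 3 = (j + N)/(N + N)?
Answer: 14495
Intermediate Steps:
V(N, j) = 3 + (N + j)/(2*N) (V(N, j) = 3 + (j + N)/(N + N) = 3 + (N + j)/((2*N)) = 3 + (N + j)*(1/(2*N)) = 3 + (N + j)/(2*N))
14521 - r(V(12, 14)) = 14521 - 1*26 = 14521 - 26 = 14495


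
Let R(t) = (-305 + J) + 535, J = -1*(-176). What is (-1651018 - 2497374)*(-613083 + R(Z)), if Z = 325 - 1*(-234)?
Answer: 2541624365384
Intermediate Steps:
Z = 559 (Z = 325 + 234 = 559)
J = 176
R(t) = 406 (R(t) = (-305 + 176) + 535 = -129 + 535 = 406)
(-1651018 - 2497374)*(-613083 + R(Z)) = (-1651018 - 2497374)*(-613083 + 406) = -4148392*(-612677) = 2541624365384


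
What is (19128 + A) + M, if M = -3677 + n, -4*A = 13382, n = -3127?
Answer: 17957/2 ≈ 8978.5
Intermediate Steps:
A = -6691/2 (A = -1/4*13382 = -6691/2 ≈ -3345.5)
M = -6804 (M = -3677 - 3127 = -6804)
(19128 + A) + M = (19128 - 6691/2) - 6804 = 31565/2 - 6804 = 17957/2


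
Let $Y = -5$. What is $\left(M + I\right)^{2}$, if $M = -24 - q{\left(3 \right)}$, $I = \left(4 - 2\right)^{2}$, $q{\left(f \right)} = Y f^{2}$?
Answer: $625$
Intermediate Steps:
$q{\left(f \right)} = - 5 f^{2}$
$I = 4$ ($I = 2^{2} = 4$)
$M = 21$ ($M = -24 - - 5 \cdot 3^{2} = -24 - \left(-5\right) 9 = -24 - -45 = -24 + 45 = 21$)
$\left(M + I\right)^{2} = \left(21 + 4\right)^{2} = 25^{2} = 625$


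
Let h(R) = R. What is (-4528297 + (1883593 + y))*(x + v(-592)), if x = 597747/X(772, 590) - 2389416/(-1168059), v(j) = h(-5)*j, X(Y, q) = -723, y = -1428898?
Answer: -816197528556435870/93834073 ≈ -8.6983e+9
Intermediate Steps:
v(j) = -5*j
x = -77386246145/93834073 (x = 597747/(-723) - 2389416/(-1168059) = 597747*(-1/723) - 2389416*(-1/1168059) = -199249/241 + 796472/389353 = -77386246145/93834073 ≈ -824.71)
(-4528297 + (1883593 + y))*(x + v(-592)) = (-4528297 + (1883593 - 1428898))*(-77386246145/93834073 - 5*(-592)) = (-4528297 + 454695)*(-77386246145/93834073 + 2960) = -4073602*200362609935/93834073 = -816197528556435870/93834073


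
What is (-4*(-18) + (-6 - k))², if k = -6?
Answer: 5184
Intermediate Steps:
(-4*(-18) + (-6 - k))² = (-4*(-18) + (-6 - 1*(-6)))² = (72 + (-6 + 6))² = (72 + 0)² = 72² = 5184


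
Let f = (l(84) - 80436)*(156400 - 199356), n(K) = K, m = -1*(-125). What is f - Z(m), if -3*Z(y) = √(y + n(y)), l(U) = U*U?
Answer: 3152111280 + 5*√10/3 ≈ 3.1521e+9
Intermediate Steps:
m = 125
l(U) = U²
Z(y) = -√2*√y/3 (Z(y) = -√(y + y)/3 = -√2*√y/3)
f = 3152111280 (f = (84² - 80436)*(156400 - 199356) = (7056 - 80436)*(-42956) = -73380*(-42956) = 3152111280)
f - Z(m) = 3152111280 - (-1)*√2*√125/3 = 3152111280 - (-1)*√2*5*√5/3 = 3152111280 - (-5)*√10/3 = 3152111280 + 5*√10/3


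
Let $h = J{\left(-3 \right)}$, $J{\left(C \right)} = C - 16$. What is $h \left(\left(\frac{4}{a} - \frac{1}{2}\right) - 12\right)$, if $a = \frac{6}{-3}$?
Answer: $\frac{551}{2} \approx 275.5$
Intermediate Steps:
$J{\left(C \right)} = -16 + C$ ($J{\left(C \right)} = C - 16 = -16 + C$)
$h = -19$ ($h = -16 - 3 = -19$)
$a = -2$ ($a = 6 \left(- \frac{1}{3}\right) = -2$)
$h \left(\left(\frac{4}{a} - \frac{1}{2}\right) - 12\right) = - 19 \left(\left(\frac{4}{-2} - \frac{1}{2}\right) - 12\right) = - 19 \left(\left(4 \left(- \frac{1}{2}\right) - \frac{1}{2}\right) - 12\right) = - 19 \left(\left(-2 - \frac{1}{2}\right) - 12\right) = - 19 \left(- \frac{5}{2} - 12\right) = \left(-19\right) \left(- \frac{29}{2}\right) = \frac{551}{2}$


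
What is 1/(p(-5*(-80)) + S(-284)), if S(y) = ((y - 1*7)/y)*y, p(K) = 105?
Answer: -1/186 ≈ -0.0053763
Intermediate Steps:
S(y) = -7 + y (S(y) = ((y - 7)/y)*y = ((-7 + y)/y)*y = -7 + y)
1/(p(-5*(-80)) + S(-284)) = 1/(105 + (-7 - 284)) = 1/(105 - 291) = 1/(-186) = -1/186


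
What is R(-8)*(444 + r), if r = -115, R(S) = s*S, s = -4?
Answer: 10528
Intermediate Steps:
R(S) = -4*S
R(-8)*(444 + r) = (-4*(-8))*(444 - 115) = 32*329 = 10528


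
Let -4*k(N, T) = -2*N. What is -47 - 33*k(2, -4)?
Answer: -80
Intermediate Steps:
k(N, T) = N/2 (k(N, T) = -(-1)*N/2 = N/2)
-47 - 33*k(2, -4) = -47 - 33*2/2 = -47 - 33*1 = -47 - 33 = -80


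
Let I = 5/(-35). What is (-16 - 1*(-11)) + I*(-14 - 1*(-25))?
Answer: -46/7 ≈ -6.5714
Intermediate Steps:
I = -⅐ (I = 5*(-1/35) = -⅐ ≈ -0.14286)
(-16 - 1*(-11)) + I*(-14 - 1*(-25)) = (-16 - 1*(-11)) - (-14 - 1*(-25))/7 = (-16 + 11) - (-14 + 25)/7 = -5 - ⅐*11 = -5 - 11/7 = -46/7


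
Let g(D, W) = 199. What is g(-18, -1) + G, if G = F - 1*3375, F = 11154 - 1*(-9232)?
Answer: 17210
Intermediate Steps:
F = 20386 (F = 11154 + 9232 = 20386)
G = 17011 (G = 20386 - 1*3375 = 20386 - 3375 = 17011)
g(-18, -1) + G = 199 + 17011 = 17210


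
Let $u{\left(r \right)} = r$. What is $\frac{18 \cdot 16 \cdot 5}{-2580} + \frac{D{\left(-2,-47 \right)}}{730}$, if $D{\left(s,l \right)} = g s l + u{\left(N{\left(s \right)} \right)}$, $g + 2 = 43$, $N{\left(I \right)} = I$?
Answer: $\frac{74058}{15695} \approx 4.7186$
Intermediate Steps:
$g = 41$ ($g = -2 + 43 = 41$)
$D{\left(s,l \right)} = s + 41 l s$ ($D{\left(s,l \right)} = 41 s l + s = 41 l s + s = s + 41 l s$)
$\frac{18 \cdot 16 \cdot 5}{-2580} + \frac{D{\left(-2,-47 \right)}}{730} = \frac{18 \cdot 16 \cdot 5}{-2580} + \frac{\left(-2\right) \left(1 + 41 \left(-47\right)\right)}{730} = 288 \cdot 5 \left(- \frac{1}{2580}\right) + - 2 \left(1 - 1927\right) \frac{1}{730} = 1440 \left(- \frac{1}{2580}\right) + \left(-2\right) \left(-1926\right) \frac{1}{730} = - \frac{24}{43} + 3852 \cdot \frac{1}{730} = - \frac{24}{43} + \frac{1926}{365} = \frac{74058}{15695}$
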